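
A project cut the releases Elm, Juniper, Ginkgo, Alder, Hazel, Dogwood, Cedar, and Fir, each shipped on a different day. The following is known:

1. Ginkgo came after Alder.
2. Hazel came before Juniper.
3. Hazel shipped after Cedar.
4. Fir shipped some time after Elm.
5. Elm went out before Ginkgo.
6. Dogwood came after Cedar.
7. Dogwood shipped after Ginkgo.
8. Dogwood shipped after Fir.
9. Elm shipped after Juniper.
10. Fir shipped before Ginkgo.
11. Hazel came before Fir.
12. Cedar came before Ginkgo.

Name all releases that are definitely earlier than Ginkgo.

Alder, Cedar, Elm, Fir, Hazel, Juniper

Directly stated before Ginkgo: Alder, Cedar, Elm, and Fir.
Hazel reaches Ginkgo via Hazel → Fir → Ginkgo.
Juniper reaches Ginkgo via Juniper → Elm → Ginkgo.
No chain forces Dogwood ahead of Ginkgo.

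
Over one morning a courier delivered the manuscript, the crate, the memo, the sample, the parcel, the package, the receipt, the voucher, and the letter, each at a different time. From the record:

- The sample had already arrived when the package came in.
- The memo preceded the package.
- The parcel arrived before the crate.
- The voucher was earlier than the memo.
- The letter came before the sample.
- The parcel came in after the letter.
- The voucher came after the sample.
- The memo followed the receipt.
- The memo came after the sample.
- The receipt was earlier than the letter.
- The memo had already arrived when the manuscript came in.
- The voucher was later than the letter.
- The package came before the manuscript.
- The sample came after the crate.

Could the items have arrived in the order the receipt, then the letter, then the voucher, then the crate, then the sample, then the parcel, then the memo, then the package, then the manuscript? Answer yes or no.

no

The constraints require the sample before the voucher, but in the proposed sequence the voucher appears ahead of the sample. That one violation is enough.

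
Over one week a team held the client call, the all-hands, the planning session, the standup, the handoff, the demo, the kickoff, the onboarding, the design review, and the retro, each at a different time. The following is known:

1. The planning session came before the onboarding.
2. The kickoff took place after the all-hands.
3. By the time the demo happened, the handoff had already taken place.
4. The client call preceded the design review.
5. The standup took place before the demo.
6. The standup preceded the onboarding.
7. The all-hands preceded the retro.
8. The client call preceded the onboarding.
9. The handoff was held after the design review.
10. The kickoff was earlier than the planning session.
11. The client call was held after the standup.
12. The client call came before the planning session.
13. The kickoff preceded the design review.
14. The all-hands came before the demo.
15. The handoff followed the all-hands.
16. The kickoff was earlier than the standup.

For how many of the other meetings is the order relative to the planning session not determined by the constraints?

4

Forced before the planning session: the all-hands, the client call, the kickoff, and the standup; forced after the planning session: the onboarding.
That leaves the demo, the design review, the handoff, and the retro with no forced order relative to the planning session — 4.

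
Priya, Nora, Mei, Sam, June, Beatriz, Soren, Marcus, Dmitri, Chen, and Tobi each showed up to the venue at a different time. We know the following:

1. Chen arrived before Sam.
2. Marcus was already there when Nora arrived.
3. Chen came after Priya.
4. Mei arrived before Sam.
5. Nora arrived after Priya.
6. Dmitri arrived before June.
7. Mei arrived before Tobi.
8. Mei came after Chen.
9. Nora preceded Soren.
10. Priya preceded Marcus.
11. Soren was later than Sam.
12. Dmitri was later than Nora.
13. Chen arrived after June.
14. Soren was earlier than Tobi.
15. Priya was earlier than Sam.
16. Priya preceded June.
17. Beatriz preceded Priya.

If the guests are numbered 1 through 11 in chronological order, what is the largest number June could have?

June must come before Chen, Mei, Sam, Soren, and Tobi — 5 guests forced after them.
Everything else can be placed before June in some valid order, so June can sit as late as position 11 − 5 = 6.

6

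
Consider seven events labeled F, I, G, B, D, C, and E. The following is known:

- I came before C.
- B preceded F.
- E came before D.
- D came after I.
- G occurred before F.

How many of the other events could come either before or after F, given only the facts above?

Forced before F: B and G.
That leaves C, D, E, and I with no forced order relative to F — 4.

4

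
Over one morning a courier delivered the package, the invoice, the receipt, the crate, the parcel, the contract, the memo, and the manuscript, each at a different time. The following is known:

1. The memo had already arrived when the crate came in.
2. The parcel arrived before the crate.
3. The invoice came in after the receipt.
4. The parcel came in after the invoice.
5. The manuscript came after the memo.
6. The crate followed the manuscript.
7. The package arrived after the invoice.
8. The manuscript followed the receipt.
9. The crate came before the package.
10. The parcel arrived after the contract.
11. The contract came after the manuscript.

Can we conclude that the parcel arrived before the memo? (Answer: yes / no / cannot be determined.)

Tracing the constraints gives the memo → the manuscript → the contract → the parcel, so the memo must come before the parcel.
That means the parcel cannot be before the memo.

no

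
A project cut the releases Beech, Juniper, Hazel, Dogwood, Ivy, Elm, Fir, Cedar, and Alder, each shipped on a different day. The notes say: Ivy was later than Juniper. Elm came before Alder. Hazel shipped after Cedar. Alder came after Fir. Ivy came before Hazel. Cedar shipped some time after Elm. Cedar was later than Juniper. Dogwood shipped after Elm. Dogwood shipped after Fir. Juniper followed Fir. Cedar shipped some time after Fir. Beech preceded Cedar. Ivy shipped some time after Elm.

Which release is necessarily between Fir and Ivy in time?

Juniper

Tracing the constraints gives Fir → Juniper → Ivy, so Juniper sits after Fir and before Ivy.
No other release is forced both after Fir and before Ivy.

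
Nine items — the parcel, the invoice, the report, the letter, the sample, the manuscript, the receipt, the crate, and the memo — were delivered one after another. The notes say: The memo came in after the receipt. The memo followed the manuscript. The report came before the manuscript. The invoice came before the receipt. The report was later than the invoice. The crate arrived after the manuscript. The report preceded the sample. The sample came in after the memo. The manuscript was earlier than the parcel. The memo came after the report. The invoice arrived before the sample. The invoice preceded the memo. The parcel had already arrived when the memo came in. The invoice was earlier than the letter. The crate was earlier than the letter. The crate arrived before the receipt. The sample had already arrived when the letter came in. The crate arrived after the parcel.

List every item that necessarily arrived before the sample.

the crate, the invoice, the manuscript, the memo, the parcel, the receipt, the report

Directly stated before the sample: the invoice, the memo, and the report.
The crate reaches the sample via the crate → the receipt → the memo → the sample.
The manuscript reaches the sample via the manuscript → the memo → the sample.
The parcel reaches the sample via the parcel → the memo → the sample.
Likewise the receipt reaches the sample by chaining the stated constraints.
No chain forces the letter ahead of the sample.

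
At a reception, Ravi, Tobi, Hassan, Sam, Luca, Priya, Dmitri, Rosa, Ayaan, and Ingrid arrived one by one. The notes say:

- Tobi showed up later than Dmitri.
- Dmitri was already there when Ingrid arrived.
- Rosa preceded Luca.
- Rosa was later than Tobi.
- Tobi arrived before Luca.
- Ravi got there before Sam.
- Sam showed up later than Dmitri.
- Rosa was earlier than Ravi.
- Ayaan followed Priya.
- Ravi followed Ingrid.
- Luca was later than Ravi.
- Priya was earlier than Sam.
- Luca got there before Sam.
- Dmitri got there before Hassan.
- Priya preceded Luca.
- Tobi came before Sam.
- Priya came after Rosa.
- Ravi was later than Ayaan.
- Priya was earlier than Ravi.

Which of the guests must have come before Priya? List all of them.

Dmitri, Rosa, Tobi

Directly stated before Priya: Rosa.
Dmitri reaches Priya via Dmitri → Tobi → Rosa → Priya.
Tobi reaches Priya via Tobi → Rosa → Priya.
No chain forces Ravi (or any of the others) ahead of Priya.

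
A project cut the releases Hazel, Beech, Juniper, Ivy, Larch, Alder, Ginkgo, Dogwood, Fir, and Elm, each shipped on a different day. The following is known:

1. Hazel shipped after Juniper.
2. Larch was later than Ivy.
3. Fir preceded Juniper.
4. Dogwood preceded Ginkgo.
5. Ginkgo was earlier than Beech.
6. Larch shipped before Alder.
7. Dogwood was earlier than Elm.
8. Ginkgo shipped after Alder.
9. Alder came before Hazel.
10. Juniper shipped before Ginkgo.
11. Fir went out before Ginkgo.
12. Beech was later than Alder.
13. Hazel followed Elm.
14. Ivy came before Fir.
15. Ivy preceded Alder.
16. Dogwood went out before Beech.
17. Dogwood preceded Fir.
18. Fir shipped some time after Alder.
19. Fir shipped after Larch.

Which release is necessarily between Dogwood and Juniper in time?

Tracing the constraints gives Dogwood → Fir → Juniper, so Fir sits after Dogwood and before Juniper.
No other release is forced both after Dogwood and before Juniper.

Fir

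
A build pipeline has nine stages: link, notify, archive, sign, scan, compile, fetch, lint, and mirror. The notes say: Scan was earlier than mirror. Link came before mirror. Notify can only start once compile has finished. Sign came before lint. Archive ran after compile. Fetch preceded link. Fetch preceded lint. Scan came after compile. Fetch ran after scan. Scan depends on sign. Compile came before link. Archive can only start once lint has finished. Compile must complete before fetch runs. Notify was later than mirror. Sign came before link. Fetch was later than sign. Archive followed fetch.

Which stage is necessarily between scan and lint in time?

fetch

Tracing the constraints gives scan → fetch → lint, so fetch sits after scan and before lint.
No other stage is forced both after scan and before lint.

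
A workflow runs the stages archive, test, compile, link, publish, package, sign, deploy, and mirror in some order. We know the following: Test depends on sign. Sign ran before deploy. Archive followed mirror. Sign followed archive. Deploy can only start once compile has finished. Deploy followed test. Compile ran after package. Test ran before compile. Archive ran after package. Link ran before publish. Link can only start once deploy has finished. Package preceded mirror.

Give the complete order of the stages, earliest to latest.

The constraints fix every adjacent pair, so only one ordering works:
package → mirror → archive → sign → test → compile → deploy → link → publish.

package, mirror, archive, sign, test, compile, deploy, link, publish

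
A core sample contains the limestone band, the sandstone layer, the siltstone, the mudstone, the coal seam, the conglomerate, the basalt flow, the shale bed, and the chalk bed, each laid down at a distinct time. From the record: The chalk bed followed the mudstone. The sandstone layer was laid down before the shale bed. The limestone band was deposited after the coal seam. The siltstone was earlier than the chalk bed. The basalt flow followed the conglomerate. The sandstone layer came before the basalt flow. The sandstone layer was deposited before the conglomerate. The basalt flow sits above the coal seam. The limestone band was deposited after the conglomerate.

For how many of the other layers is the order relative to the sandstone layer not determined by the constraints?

4

Forced after the sandstone layer: the basalt flow, the conglomerate, the limestone band, and the shale bed.
That leaves the chalk bed, the coal seam, the mudstone, and the siltstone with no forced order relative to the sandstone layer — 4.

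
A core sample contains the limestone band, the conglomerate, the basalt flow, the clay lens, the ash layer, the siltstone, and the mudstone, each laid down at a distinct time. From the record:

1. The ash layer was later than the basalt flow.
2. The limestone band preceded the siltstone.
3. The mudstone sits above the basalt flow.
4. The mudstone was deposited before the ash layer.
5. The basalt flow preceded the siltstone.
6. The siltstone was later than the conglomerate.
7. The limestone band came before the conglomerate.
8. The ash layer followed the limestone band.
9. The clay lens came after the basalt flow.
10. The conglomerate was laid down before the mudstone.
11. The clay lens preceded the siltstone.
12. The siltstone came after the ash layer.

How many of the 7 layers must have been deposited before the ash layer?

4

Directly stated before the ash layer: the basalt flow, the limestone band, and the mudstone.
The conglomerate reaches the ash layer via the conglomerate → the mudstone → the ash layer.
No chain forces the clay lens (or any of the others) ahead of the ash layer.
That's the basalt flow, the conglomerate, the limestone band, and the mudstone — 4 in all.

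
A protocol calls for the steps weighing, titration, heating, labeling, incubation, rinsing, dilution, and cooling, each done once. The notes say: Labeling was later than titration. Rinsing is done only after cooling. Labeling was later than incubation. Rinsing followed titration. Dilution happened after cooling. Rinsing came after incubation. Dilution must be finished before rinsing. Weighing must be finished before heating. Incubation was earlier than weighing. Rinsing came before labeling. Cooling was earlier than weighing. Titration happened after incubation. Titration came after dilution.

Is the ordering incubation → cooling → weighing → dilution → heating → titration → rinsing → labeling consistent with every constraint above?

Check each stated constraint against the proposed order — e.g. incubation is ahead of rinsing; incubation is ahead of labeling. Every pair is in the required order; nothing is violated.

yes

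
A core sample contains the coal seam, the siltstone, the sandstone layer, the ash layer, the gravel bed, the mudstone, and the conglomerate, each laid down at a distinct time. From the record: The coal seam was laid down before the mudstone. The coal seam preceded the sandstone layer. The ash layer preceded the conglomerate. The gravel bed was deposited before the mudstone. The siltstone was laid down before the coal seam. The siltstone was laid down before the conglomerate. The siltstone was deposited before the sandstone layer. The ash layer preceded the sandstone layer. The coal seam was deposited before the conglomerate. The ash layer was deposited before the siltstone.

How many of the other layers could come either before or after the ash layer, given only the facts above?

1

Forced after the ash layer: the coal seam, the conglomerate, the mudstone, the sandstone layer, and the siltstone.
That leaves the gravel bed with no forced order relative to the ash layer — 1.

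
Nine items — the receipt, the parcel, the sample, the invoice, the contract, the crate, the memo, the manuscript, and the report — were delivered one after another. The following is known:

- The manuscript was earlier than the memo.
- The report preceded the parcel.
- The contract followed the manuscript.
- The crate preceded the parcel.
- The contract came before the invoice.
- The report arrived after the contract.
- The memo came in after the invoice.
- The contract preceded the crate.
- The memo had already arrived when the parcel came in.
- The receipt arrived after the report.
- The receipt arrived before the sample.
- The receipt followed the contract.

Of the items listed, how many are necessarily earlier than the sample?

4

Directly stated before the sample: the receipt.
The contract reaches the sample via the contract → the receipt → the sample.
The manuscript reaches the sample via the manuscript → the contract → the receipt → the sample.
The report reaches the sample via the report → the receipt → the sample.
No chain forces the crate (or any of the others) ahead of the sample.
That's the contract, the manuscript, the receipt, and the report — 4 in all.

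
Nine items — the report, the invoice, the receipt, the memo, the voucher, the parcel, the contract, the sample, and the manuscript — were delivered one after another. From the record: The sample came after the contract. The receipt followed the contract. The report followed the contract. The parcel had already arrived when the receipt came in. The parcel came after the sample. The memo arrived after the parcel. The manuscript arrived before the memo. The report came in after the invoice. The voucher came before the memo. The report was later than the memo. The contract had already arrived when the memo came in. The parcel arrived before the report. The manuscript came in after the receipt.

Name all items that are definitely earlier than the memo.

the contract, the manuscript, the parcel, the receipt, the sample, the voucher

Directly stated before the memo: the contract, the manuscript, the parcel, and the voucher.
The receipt reaches the memo via the receipt → the manuscript → the memo.
The sample reaches the memo via the sample → the parcel → the memo.
No chain forces the report (or any of the others) ahead of the memo.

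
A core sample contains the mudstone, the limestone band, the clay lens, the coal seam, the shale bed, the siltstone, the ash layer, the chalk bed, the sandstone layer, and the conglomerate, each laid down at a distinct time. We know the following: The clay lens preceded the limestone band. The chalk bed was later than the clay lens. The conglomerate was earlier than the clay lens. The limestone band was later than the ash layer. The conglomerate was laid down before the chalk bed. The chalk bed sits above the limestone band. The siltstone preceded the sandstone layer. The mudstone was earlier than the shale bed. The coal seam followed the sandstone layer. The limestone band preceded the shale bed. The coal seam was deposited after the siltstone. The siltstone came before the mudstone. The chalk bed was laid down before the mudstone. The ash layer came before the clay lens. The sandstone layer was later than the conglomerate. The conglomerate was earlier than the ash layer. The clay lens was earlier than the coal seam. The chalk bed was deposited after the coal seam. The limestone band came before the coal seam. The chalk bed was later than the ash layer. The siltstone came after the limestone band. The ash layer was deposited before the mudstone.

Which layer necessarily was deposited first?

the conglomerate

The conglomerate has a chain of constraints placing it before every other layer, so the conglomerate must be first.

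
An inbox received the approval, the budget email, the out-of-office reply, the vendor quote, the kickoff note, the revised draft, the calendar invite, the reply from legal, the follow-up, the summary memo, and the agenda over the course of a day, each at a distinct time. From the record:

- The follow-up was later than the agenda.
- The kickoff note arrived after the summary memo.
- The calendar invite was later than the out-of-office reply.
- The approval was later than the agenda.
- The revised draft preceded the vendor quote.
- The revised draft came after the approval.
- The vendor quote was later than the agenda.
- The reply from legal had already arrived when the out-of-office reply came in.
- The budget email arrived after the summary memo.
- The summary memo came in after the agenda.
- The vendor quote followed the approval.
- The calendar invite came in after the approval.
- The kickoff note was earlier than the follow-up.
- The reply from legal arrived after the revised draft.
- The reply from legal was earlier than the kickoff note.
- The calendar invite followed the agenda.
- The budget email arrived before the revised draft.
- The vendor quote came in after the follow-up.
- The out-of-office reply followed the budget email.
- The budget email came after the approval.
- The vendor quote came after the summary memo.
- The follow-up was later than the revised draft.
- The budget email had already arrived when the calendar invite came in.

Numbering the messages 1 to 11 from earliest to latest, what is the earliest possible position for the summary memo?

2

The agenda must come before the summary memo — 1 forced predecessor.
Nothing else is forced ahead of the summary memo, so its earliest slot is position 1 + 1 = 2.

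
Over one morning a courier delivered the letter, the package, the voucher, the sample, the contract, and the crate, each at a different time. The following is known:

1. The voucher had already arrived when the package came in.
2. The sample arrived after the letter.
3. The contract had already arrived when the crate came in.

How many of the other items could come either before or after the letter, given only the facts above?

4

Forced after the letter: the sample.
That leaves the contract, the crate, the package, and the voucher with no forced order relative to the letter — 4.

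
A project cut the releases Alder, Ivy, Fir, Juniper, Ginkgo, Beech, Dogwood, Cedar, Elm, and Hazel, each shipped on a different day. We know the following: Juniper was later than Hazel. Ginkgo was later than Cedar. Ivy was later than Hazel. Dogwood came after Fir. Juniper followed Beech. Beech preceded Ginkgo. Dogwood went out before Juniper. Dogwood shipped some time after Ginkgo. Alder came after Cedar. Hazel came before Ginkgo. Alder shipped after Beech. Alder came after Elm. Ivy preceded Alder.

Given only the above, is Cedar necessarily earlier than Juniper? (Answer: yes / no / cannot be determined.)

yes

Chain the constraints: Cedar → Ginkgo → Dogwood → Juniper. Each link is directly stated, so Cedar comes before Juniper.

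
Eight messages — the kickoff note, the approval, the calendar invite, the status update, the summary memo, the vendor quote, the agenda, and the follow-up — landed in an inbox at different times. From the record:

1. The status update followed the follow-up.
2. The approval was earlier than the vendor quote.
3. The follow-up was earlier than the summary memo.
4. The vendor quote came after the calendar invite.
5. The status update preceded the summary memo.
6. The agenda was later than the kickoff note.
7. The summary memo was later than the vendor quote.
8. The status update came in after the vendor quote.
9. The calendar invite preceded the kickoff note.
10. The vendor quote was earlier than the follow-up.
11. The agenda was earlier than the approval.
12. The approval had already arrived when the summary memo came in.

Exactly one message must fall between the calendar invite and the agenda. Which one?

the kickoff note

Tracing the constraints gives the calendar invite → the kickoff note → the agenda, so the kickoff note sits after the calendar invite and before the agenda.
No other message is forced both after the calendar invite and before the agenda.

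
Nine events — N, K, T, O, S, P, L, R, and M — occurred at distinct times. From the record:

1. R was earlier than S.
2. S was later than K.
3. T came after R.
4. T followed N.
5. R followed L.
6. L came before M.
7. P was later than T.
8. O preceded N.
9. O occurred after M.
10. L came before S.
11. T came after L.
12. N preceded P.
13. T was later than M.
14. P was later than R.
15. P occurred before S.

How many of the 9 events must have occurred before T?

Directly stated before T: L, M, N, and R.
O reaches T via O → N → T.
That's L, M, N, O, and R — 5 in all.

5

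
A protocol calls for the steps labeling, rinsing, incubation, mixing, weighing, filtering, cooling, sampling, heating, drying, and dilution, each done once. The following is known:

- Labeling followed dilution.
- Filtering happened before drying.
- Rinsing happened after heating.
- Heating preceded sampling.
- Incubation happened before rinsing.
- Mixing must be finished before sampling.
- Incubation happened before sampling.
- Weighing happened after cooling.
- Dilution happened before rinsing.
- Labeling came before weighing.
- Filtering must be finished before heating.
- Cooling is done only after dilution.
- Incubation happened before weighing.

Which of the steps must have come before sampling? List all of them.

Directly stated before sampling: heating, incubation, and mixing.
Filtering reaches sampling via filtering → heating → sampling.
No chain forces weighing (or any of the others) ahead of sampling.

filtering, heating, incubation, mixing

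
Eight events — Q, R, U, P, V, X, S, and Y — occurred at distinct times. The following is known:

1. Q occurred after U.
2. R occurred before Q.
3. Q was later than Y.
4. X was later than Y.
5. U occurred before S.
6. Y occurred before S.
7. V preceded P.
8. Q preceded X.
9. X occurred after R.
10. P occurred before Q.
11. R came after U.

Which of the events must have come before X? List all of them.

P, Q, R, U, V, Y

Directly stated before X: Q, R, and Y.
P reaches X via P → Q → X.
U reaches X via U → Q → X.
V reaches X via V → P → Q → X.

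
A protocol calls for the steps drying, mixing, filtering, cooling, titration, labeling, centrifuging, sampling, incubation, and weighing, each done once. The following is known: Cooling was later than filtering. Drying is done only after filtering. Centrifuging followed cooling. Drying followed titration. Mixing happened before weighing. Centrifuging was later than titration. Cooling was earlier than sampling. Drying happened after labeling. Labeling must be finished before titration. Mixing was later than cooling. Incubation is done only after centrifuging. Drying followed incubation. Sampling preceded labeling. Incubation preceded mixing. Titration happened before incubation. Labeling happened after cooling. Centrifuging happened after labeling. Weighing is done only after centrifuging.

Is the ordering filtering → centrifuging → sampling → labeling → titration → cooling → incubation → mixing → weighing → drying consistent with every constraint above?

no

The constraints require labeling before centrifuging, but in the proposed sequence centrifuging appears ahead of labeling. That one violation is enough.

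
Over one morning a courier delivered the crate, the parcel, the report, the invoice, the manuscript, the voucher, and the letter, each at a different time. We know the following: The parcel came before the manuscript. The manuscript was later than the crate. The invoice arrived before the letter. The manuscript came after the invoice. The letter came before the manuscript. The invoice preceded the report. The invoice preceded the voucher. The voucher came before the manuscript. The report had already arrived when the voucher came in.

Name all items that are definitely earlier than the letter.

the invoice

Directly stated before the letter: the invoice.
No chain forces the manuscript (or any of the others) ahead of the letter.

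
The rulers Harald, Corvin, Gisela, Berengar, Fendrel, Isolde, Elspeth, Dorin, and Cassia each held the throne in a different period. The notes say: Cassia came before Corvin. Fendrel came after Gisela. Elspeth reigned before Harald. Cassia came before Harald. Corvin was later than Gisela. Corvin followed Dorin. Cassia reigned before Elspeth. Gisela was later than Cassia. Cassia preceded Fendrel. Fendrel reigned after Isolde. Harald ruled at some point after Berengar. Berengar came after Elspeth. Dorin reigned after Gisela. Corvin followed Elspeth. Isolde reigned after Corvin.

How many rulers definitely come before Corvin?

4

Directly stated before Corvin: Cassia, Dorin, Elspeth, and Gisela.
No chain forces Fendrel (or any of the others) ahead of Corvin.
That's Cassia, Dorin, Elspeth, and Gisela — 4 in all.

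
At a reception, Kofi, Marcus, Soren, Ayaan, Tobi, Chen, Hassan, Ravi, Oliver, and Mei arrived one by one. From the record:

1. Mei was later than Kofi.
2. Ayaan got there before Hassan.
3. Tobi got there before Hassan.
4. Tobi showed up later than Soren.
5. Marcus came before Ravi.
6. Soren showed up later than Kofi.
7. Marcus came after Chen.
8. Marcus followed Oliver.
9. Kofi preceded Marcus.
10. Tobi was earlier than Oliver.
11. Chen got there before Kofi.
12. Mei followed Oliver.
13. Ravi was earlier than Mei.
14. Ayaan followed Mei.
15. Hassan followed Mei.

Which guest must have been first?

Chen has a chain of constraints placing them before every other guest, so Chen must be first.

Chen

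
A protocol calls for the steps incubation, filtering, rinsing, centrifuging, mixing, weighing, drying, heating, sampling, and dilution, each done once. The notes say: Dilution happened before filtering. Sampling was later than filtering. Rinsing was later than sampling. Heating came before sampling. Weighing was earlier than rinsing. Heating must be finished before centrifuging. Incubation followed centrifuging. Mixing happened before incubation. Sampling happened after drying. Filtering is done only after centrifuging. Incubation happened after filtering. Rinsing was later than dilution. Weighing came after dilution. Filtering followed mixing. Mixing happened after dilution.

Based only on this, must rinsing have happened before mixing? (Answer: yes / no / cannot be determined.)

no

Tracing the constraints gives mixing → filtering → sampling → rinsing, so mixing must come before rinsing.
That means rinsing cannot be before mixing.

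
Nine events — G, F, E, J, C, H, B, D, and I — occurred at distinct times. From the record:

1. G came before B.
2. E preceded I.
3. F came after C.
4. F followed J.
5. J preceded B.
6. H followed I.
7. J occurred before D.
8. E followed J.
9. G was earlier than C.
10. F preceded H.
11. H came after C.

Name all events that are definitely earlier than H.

C, E, F, G, I, J

Directly stated before H: C, F, and I.
E reaches H via E → I → H.
G reaches H via G → C → H.
J reaches H via J → F → H.
No chain forces B (or any of the others) ahead of H.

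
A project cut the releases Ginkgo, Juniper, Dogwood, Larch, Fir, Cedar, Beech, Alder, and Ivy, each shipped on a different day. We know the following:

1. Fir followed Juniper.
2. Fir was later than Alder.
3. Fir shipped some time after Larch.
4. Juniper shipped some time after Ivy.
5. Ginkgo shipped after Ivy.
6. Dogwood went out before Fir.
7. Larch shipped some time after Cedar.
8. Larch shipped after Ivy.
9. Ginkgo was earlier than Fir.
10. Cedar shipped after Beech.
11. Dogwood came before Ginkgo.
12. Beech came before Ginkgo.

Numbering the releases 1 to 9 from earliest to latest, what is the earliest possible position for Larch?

Beech, Cedar, and Ivy must all come before Larch — 3 forced predecessors.
Nothing else is forced ahead of Larch, so its earliest slot is position 3 + 1 = 4.

4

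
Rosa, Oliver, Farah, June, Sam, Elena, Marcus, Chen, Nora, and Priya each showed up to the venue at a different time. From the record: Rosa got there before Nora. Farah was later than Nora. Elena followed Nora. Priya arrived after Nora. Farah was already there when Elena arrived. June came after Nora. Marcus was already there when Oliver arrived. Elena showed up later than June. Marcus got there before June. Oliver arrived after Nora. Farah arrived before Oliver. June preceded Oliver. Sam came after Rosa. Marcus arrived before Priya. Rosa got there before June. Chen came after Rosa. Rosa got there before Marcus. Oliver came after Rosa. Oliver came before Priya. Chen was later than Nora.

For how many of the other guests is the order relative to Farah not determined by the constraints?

Forced before Farah: Nora and Rosa; forced after Farah: Elena, Oliver, and Priya.
That leaves Chen, June, Marcus, and Sam with no forced order relative to Farah — 4.

4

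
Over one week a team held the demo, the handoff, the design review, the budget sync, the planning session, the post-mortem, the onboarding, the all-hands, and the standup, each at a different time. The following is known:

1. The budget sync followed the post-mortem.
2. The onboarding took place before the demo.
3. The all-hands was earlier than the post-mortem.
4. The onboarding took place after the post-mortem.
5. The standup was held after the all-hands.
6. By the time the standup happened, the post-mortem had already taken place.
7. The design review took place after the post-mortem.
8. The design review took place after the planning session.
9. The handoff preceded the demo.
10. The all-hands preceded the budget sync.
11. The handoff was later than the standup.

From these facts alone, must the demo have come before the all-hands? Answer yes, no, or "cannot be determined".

no

Tracing the constraints gives the all-hands → the post-mortem → the onboarding → the demo, so the all-hands must come before the demo.
That means the demo cannot be before the all-hands.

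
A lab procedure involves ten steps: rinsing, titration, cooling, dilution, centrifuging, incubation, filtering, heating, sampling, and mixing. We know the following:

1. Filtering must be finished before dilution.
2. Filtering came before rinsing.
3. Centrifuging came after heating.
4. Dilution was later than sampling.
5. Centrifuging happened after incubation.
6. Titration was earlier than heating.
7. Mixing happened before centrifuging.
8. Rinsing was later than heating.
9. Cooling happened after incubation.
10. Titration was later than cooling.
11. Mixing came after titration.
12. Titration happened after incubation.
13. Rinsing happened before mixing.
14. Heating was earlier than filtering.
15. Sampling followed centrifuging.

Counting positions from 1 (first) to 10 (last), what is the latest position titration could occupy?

3

Titration must come before centrifuging, dilution, filtering, heating, mixing, rinsing, and sampling — 7 steps forced after it.
Everything else can be placed before titration in some valid order, so titration can sit as late as position 10 − 7 = 3.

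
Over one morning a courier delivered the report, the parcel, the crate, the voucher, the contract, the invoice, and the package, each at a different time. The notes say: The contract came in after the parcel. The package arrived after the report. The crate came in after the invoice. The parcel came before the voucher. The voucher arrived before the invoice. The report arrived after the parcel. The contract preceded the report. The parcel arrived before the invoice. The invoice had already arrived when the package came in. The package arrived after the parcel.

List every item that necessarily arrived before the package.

Directly stated before the package: the invoice, the parcel, and the report.
The contract reaches the package via the contract → the report → the package.
The voucher reaches the package via the voucher → the invoice → the package.
No chain forces the crate ahead of the package.

the contract, the invoice, the parcel, the report, the voucher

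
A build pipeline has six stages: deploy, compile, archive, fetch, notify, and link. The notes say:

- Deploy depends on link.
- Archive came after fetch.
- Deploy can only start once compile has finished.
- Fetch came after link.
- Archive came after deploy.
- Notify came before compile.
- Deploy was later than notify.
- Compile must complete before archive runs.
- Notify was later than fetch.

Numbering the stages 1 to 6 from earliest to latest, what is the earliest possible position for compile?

4

Fetch, link, and notify must all come before compile — 3 forced predecessors.
Nothing else is forced ahead of compile, so its earliest slot is position 3 + 1 = 4.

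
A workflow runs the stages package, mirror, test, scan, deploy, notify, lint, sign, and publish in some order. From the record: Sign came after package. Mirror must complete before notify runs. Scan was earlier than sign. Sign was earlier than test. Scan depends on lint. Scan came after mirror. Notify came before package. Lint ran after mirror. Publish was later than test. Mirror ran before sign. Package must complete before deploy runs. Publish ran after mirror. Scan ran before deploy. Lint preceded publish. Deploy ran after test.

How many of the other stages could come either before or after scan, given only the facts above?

Forced before scan: lint and mirror; forced after scan: deploy, publish, sign, and test.
That leaves notify and package with no forced order relative to scan — 2.

2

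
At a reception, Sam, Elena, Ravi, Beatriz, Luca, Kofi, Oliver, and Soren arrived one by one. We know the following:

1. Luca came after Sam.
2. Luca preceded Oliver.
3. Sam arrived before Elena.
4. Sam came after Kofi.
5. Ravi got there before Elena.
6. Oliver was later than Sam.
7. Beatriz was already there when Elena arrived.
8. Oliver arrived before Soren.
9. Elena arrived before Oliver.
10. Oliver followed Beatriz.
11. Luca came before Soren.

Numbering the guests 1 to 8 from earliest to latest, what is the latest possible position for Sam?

4

Sam must come before Elena, Luca, Oliver, and Soren — 4 guests forced after them.
Everything else can be placed before Sam in some valid order, so Sam can sit as late as position 8 − 4 = 4.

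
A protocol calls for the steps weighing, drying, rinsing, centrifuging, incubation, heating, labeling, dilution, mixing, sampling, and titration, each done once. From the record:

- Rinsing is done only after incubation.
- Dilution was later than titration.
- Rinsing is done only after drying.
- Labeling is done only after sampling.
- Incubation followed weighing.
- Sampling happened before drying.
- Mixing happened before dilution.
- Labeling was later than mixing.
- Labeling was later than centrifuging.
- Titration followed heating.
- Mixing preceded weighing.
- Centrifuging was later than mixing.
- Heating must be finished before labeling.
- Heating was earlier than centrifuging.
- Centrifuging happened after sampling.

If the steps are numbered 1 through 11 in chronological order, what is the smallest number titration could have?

2

Heating must come before titration — 1 forced predecessor.
Nothing else is forced ahead of titration, so its earliest slot is position 1 + 1 = 2.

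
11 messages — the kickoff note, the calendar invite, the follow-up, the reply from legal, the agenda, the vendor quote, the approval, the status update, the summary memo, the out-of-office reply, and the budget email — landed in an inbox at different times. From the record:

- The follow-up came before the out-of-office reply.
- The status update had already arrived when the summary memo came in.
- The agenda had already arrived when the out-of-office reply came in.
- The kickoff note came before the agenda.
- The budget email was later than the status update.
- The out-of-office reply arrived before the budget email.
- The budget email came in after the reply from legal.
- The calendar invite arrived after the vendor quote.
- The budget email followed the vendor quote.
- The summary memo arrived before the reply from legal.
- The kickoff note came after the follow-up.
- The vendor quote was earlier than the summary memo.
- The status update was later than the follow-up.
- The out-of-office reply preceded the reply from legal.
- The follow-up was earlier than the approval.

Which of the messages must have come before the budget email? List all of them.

Directly stated before the budget email: the out-of-office reply, the reply from legal, the status update, and the vendor quote.
The agenda reaches the budget email via the agenda → the out-of-office reply → the budget email.
The follow-up reaches the budget email via the follow-up → the out-of-office reply → the budget email.
The kickoff note reaches the budget email via the kickoff note → the agenda → the out-of-office reply → the budget email.
Likewise the summary memo reaches the budget email by chaining the stated constraints.
No chain forces the calendar invite (or any of the others) ahead of the budget email.

the agenda, the follow-up, the kickoff note, the out-of-office reply, the reply from legal, the status update, the summary memo, the vendor quote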